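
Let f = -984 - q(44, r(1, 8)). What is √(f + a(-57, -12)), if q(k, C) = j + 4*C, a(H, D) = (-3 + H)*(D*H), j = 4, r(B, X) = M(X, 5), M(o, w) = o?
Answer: 2*I*√10515 ≈ 205.09*I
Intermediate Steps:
r(B, X) = X
a(H, D) = D*H*(-3 + H)
q(k, C) = 4 + 4*C
f = -1020 (f = -984 - (4 + 4*8) = -984 - (4 + 32) = -984 - 1*36 = -984 - 36 = -1020)
√(f + a(-57, -12)) = √(-1020 - 12*(-57)*(-3 - 57)) = √(-1020 - 12*(-57)*(-60)) = √(-1020 - 41040) = √(-42060) = 2*I*√10515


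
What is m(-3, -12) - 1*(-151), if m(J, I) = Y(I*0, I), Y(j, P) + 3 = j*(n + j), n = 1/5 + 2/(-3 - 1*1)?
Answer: 148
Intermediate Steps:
n = -3/10 (n = 1*(1/5) + 2/(-3 - 1) = 1/5 + 2/(-4) = 1/5 + 2*(-1/4) = 1/5 - 1/2 = -3/10 ≈ -0.30000)
Y(j, P) = -3 + j*(-3/10 + j)
m(J, I) = -3 (m(J, I) = -3 + (I*0)**2 - 3*I*0/10 = -3 + 0**2 - 3/10*0 = -3 + 0 + 0 = -3)
m(-3, -12) - 1*(-151) = -3 - 1*(-151) = -3 + 151 = 148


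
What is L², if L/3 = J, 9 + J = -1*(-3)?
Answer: 324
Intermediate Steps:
J = -6 (J = -9 - 1*(-3) = -9 + 3 = -6)
L = -18 (L = 3*(-6) = -18)
L² = (-18)² = 324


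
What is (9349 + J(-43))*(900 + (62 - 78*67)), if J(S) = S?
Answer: -39680784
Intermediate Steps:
(9349 + J(-43))*(900 + (62 - 78*67)) = (9349 - 43)*(900 + (62 - 78*67)) = 9306*(900 + (62 - 5226)) = 9306*(900 - 5164) = 9306*(-4264) = -39680784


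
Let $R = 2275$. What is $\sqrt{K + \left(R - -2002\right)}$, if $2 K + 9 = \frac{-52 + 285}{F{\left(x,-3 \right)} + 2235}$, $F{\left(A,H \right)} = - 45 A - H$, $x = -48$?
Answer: $\frac{\sqrt{82640933457}}{4398} \approx 65.365$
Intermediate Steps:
$F{\left(A,H \right)} = - H - 45 A$
$K = - \frac{39349}{8796}$ ($K = - \frac{9}{2} + \frac{\left(-52 + 285\right) \frac{1}{\left(\left(-1\right) \left(-3\right) - -2160\right) + 2235}}{2} = - \frac{9}{2} + \frac{233 \frac{1}{\left(3 + 2160\right) + 2235}}{2} = - \frac{9}{2} + \frac{233 \frac{1}{2163 + 2235}}{2} = - \frac{9}{2} + \frac{233 \cdot \frac{1}{4398}}{2} = - \frac{9}{2} + \frac{1}{2} \cdot \frac{233}{4398} = - \frac{9}{2} + \frac{233}{8796} = - \frac{39349}{8796} \approx -4.4735$)
$\sqrt{K + \left(R - -2002\right)} = \sqrt{- \frac{39349}{8796} + \left(2275 - -2002\right)} = \sqrt{- \frac{39349}{8796} + \left(2275 + 2002\right)} = \sqrt{- \frac{39349}{8796} + 4277} = \sqrt{\frac{37581143}{8796}} = \frac{\sqrt{82640933457}}{4398}$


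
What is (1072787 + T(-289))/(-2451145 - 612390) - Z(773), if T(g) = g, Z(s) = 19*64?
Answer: -3726331058/3063535 ≈ -1216.3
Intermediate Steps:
Z(s) = 1216
(1072787 + T(-289))/(-2451145 - 612390) - Z(773) = (1072787 - 289)/(-2451145 - 612390) - 1*1216 = 1072498/(-3063535) - 1216 = 1072498*(-1/3063535) - 1216 = -1072498/3063535 - 1216 = -3726331058/3063535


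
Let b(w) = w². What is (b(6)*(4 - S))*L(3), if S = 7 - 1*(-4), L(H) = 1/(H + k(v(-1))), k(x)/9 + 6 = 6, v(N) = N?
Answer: -84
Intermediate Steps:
k(x) = 0 (k(x) = -54 + 9*6 = -54 + 54 = 0)
L(H) = 1/H (L(H) = 1/(H + 0) = 1/H)
S = 11 (S = 7 + 4 = 11)
(b(6)*(4 - S))*L(3) = (6²*(4 - 1*11))/3 = (36*(4 - 11))*(⅓) = (36*(-7))*(⅓) = -252*⅓ = -84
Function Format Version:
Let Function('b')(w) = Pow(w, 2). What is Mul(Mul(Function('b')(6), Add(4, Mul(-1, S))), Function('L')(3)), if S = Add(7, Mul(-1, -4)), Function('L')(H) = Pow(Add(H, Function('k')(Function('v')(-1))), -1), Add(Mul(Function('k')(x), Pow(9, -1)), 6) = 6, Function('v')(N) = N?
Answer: -84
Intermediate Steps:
Function('k')(x) = 0 (Function('k')(x) = Add(-54, Mul(9, 6)) = Add(-54, 54) = 0)
Function('L')(H) = Pow(H, -1) (Function('L')(H) = Pow(Add(H, 0), -1) = Pow(H, -1))
S = 11 (S = Add(7, 4) = 11)
Mul(Mul(Function('b')(6), Add(4, Mul(-1, S))), Function('L')(3)) = Mul(Mul(Pow(6, 2), Add(4, Mul(-1, 11))), Pow(3, -1)) = Mul(Mul(36, Add(4, -11)), Rational(1, 3)) = Mul(Mul(36, -7), Rational(1, 3)) = Mul(-252, Rational(1, 3)) = -84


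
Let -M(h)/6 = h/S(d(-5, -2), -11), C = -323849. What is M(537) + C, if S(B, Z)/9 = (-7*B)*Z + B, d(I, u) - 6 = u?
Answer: -50520623/156 ≈ -3.2385e+5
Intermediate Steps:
d(I, u) = 6 + u
S(B, Z) = 9*B - 63*B*Z (S(B, Z) = 9*((-7*B)*Z + B) = 9*(-7*B*Z + B) = 9*(B - 7*B*Z) = 9*B - 63*B*Z)
M(h) = -h/468 (M(h) = -6*h/(9*(6 - 2)*(1 - 7*(-11))) = -6*h/(9*4*(1 + 77)) = -6*h/(9*4*78) = -6*h/2808 = -h/468)
M(537) + C = -1/468*537 - 323849 = -179/156 - 323849 = -50520623/156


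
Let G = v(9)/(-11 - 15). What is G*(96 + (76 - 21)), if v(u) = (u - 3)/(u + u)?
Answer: -151/78 ≈ -1.9359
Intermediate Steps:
v(u) = (-3 + u)/(2*u) (v(u) = (-3 + u)/((2*u)) = (-3 + u)*(1/(2*u)) = (-3 + u)/(2*u))
G = -1/78 (G = ((½)*(-3 + 9)/9)/(-11 - 15) = ((½)*(⅑)*6)/(-26) = (⅓)*(-1/26) = -1/78 ≈ -0.012821)
G*(96 + (76 - 21)) = -(96 + (76 - 21))/78 = -(96 + 55)/78 = -1/78*151 = -151/78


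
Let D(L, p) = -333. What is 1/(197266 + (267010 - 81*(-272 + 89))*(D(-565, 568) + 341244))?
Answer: 1/96080167129 ≈ 1.0408e-11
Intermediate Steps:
1/(197266 + (267010 - 81*(-272 + 89))*(D(-565, 568) + 341244)) = 1/(197266 + (267010 - 81*(-272 + 89))*(-333 + 341244)) = 1/(197266 + (267010 - 81*(-183))*340911) = 1/(197266 + (267010 + 14823)*340911) = 1/(197266 + 281833*340911) = 1/(197266 + 96079969863) = 1/96080167129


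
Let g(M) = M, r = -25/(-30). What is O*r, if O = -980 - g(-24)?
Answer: -2390/3 ≈ -796.67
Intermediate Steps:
r = ⅚ (r = -25*(-1/30) = ⅚ ≈ 0.83333)
O = -956 (O = -980 - 1*(-24) = -980 + 24 = -956)
O*r = -956*⅚ = -2390/3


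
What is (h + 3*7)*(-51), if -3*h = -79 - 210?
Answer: -5984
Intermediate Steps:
h = 289/3 (h = -(-79 - 210)/3 = -⅓*(-289) = 289/3 ≈ 96.333)
(h + 3*7)*(-51) = (289/3 + 3*7)*(-51) = (289/3 + 21)*(-51) = (352/3)*(-51) = -5984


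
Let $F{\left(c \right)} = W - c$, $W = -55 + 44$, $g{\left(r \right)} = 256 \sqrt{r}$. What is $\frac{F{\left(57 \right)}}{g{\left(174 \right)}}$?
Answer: $- \frac{17 \sqrt{174}}{11136} \approx -0.020137$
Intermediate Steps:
$W = -11$
$F{\left(c \right)} = -11 - c$
$\frac{F{\left(57 \right)}}{g{\left(174 \right)}} = \frac{-11 - 57}{256 \sqrt{174}} = \left(-11 - 57\right) \frac{\sqrt{174}}{44544} = - 68 \frac{\sqrt{174}}{44544} = - \frac{17 \sqrt{174}}{11136}$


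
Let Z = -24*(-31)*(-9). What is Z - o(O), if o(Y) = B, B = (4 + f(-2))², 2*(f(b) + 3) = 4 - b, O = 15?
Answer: -6712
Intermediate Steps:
Z = -6696 (Z = 744*(-9) = -6696)
f(b) = -1 - b/2 (f(b) = -3 + (4 - b)/2 = -3 + (2 - b/2) = -1 - b/2)
B = 16 (B = (4 + (-1 - ½*(-2)))² = (4 + (-1 + 1))² = (4 + 0)² = 4² = 16)
o(Y) = 16
Z - o(O) = -6696 - 1*16 = -6696 - 16 = -6712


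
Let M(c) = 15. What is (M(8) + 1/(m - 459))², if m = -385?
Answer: 160250281/712336 ≈ 224.96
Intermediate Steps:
(M(8) + 1/(m - 459))² = (15 + 1/(-385 - 459))² = (15 + 1/(-844))² = (15 - 1/844)² = (12659/844)² = 160250281/712336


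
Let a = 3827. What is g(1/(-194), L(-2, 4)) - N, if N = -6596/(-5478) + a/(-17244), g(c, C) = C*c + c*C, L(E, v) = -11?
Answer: -1326715249/1527145884 ≈ -0.86875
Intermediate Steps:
g(c, C) = 2*C*c (g(c, C) = C*c + C*c = 2*C*c)
N = 15462853/15743772 (N = -6596/(-5478) + 3827/(-17244) = -6596*(-1/5478) + 3827*(-1/17244) = 3298/2739 - 3827/17244 = 15462853/15743772 ≈ 0.98216)
g(1/(-194), L(-2, 4)) - N = 2*(-11)/(-194) - 1*15462853/15743772 = 2*(-11)*(-1/194) - 15462853/15743772 = 11/97 - 15462853/15743772 = -1326715249/1527145884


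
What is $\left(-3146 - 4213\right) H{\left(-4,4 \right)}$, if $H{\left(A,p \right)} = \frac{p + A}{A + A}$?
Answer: $0$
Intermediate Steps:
$H{\left(A,p \right)} = \frac{A + p}{2 A}$
$\left(-3146 - 4213\right) H{\left(-4,4 \right)} = \left(-3146 - 4213\right) \frac{-4 + 4}{2 \left(-4\right)} = \left(-3146 - 4213\right) \frac{1}{2} \left(- \frac{1}{4}\right) 0 = \left(-7359\right) 0 = 0$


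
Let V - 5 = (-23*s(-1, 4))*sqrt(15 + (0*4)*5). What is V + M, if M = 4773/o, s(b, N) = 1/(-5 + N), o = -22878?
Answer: 36539/7626 + 23*sqrt(15) ≈ 93.870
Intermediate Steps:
M = -1591/7626 (M = 4773/(-22878) = 4773*(-1/22878) = -1591/7626 ≈ -0.20863)
V = 5 + 23*sqrt(15) (V = 5 + (-23/(-5 + 4))*sqrt(15 + (0*4)*5) = 5 + (-23/(-1))*sqrt(15 + 0*5) = 5 + (-23*(-1))*sqrt(15 + 0) = 5 + 23*sqrt(15) ≈ 94.079)
V + M = (5 + 23*sqrt(15)) - 1591/7626 = 36539/7626 + 23*sqrt(15)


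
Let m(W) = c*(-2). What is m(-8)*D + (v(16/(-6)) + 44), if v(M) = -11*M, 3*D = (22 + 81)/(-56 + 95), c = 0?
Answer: 220/3 ≈ 73.333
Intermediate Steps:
D = 103/117 (D = ((22 + 81)/(-56 + 95))/3 = (103/39)/3 = (103*(1/39))/3 = (1/3)*(103/39) = 103/117 ≈ 0.88034)
m(W) = 0 (m(W) = 0*(-2) = 0)
m(-8)*D + (v(16/(-6)) + 44) = 0*(103/117) + (-176/(-6) + 44) = 0 + (-176*(-1)/6 + 44) = 0 + (-11*(-8/3) + 44) = 0 + (88/3 + 44) = 0 + 220/3 = 220/3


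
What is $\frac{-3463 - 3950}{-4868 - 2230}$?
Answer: $\frac{353}{338} \approx 1.0444$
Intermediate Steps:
$\frac{-3463 - 3950}{-4868 - 2230} = - \frac{7413}{-7098} = \left(-7413\right) \left(- \frac{1}{7098}\right) = \frac{353}{338}$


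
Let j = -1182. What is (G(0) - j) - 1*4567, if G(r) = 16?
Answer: -3369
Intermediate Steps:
(G(0) - j) - 1*4567 = (16 - 1*(-1182)) - 1*4567 = (16 + 1182) - 4567 = 1198 - 4567 = -3369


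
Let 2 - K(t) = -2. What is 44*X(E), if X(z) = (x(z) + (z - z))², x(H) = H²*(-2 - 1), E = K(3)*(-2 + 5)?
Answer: 8211456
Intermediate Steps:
K(t) = 4 (K(t) = 2 - 1*(-2) = 2 + 2 = 4)
E = 12 (E = 4*(-2 + 5) = 4*3 = 12)
x(H) = -3*H² (x(H) = H²*(-3) = -3*H²)
X(z) = 9*z⁴ (X(z) = (-3*z² + (z - z))² = (-3*z² + 0)² = (-3*z²)² = 9*z⁴)
44*X(E) = 44*(9*12⁴) = 44*(9*20736) = 44*186624 = 8211456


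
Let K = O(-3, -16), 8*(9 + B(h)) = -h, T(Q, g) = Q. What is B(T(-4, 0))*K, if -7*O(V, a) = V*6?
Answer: -153/7 ≈ -21.857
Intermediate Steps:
O(V, a) = -6*V/7 (O(V, a) = -V*6/7 = -6*V/7)
B(h) = -9 - h/8 (B(h) = -9 + (-h)/8 = -9 - h/8)
K = 18/7 (K = -6/7*(-3) = 18/7 ≈ 2.5714)
B(T(-4, 0))*K = (-9 - 1/8*(-4))*(18/7) = (-9 + 1/2)*(18/7) = -17/2*18/7 = -153/7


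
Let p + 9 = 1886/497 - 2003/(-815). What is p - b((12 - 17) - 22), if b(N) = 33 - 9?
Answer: -10834234/405055 ≈ -26.748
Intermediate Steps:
b(N) = 24
p = -1112914/405055 (p = -9 + (1886/497 - 2003/(-815)) = -9 + (1886*(1/497) - 2003*(-1/815)) = -9 + (1886/497 + 2003/815) = -9 + 2532581/405055 = -1112914/405055 ≈ -2.7476)
p - b((12 - 17) - 22) = -1112914/405055 - 1*24 = -1112914/405055 - 24 = -10834234/405055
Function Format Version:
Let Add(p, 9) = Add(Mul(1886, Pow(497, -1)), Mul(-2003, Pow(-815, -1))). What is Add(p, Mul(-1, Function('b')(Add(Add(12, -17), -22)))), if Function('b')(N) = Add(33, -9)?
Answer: Rational(-10834234, 405055) ≈ -26.748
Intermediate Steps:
Function('b')(N) = 24
p = Rational(-1112914, 405055) (p = Add(-9, Add(Mul(1886, Pow(497, -1)), Mul(-2003, Pow(-815, -1)))) = Add(-9, Add(Mul(1886, Rational(1, 497)), Mul(-2003, Rational(-1, 815)))) = Add(-9, Add(Rational(1886, 497), Rational(2003, 815))) = Add(-9, Rational(2532581, 405055)) = Rational(-1112914, 405055) ≈ -2.7476)
Add(p, Mul(-1, Function('b')(Add(Add(12, -17), -22)))) = Add(Rational(-1112914, 405055), Mul(-1, 24)) = Add(Rational(-1112914, 405055), -24) = Rational(-10834234, 405055)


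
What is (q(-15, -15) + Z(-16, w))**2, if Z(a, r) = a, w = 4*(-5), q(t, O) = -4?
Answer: 400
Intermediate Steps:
w = -20
(q(-15, -15) + Z(-16, w))**2 = (-4 - 16)**2 = (-20)**2 = 400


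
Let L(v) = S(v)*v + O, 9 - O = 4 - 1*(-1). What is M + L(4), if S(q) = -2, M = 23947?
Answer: 23943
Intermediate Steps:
O = 4 (O = 9 - (4 - 1*(-1)) = 9 - (4 + 1) = 9 - 1*5 = 9 - 5 = 4)
L(v) = 4 - 2*v (L(v) = -2*v + 4 = 4 - 2*v)
M + L(4) = 23947 + (4 - 2*4) = 23947 + (4 - 8) = 23947 - 4 = 23943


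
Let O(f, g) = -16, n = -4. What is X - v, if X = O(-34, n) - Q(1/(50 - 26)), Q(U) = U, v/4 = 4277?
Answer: -410977/24 ≈ -17124.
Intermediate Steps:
v = 17108 (v = 4*4277 = 17108)
X = -385/24 (X = -16 - 1/(50 - 26) = -16 - 1/24 = -385/24 ≈ -16.042)
X - v = -385/24 - 1*17108 = -385/24 - 17108 = -410977/24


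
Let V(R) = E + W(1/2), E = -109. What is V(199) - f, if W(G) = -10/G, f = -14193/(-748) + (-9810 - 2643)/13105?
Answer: -1441212081/9802540 ≈ -147.02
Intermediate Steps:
f = 176684421/9802540 (f = -14193*(-1/748) - 12453*1/13105 = 14193/748 - 12453/13105 = 176684421/9802540 ≈ 18.024)
V(R) = -129 (V(R) = -109 - 10/(1/2) = -109 - 10/1/2 = -109 - 10*2 = -109 - 20 = -129)
V(199) - f = -129 - 1*176684421/9802540 = -129 - 176684421/9802540 = -1441212081/9802540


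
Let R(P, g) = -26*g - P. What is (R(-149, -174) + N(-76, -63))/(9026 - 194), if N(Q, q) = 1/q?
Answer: 147199/278208 ≈ 0.52910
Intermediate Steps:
R(P, g) = -P - 26*g
(R(-149, -174) + N(-76, -63))/(9026 - 194) = ((-1*(-149) - 26*(-174)) + 1/(-63))/(9026 - 194) = ((149 + 4524) - 1/63)/8832 = (4673 - 1/63)*(1/8832) = (294398/63)*(1/8832) = 147199/278208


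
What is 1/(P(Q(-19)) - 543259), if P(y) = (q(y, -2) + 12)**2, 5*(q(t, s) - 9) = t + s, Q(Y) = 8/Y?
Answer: -9025/4899113874 ≈ -1.8422e-6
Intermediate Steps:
q(t, s) = 9 + s/5 + t/5 (q(t, s) = 9 + (t + s)/5 = 9 + (s + t)/5 = 9 + (s/5 + t/5) = 9 + s/5 + t/5)
P(y) = (103/5 + y/5)**2 (P(y) = ((9 + (1/5)*(-2) + y/5) + 12)**2 = ((9 - 2/5 + y/5) + 12)**2 = ((43/5 + y/5) + 12)**2 = (103/5 + y/5)**2)
1/(P(Q(-19)) - 543259) = 1/((103 + 8/(-19))**2/25 - 543259) = 1/((103 + 8*(-1/19))**2/25 - 543259) = 1/((103 - 8/19)**2/25 - 543259) = 1/((1949/19)**2/25 - 543259) = 1/((1/25)*(3798601/361) - 543259) = 1/(3798601/9025 - 543259) = 1/(-4899113874/9025) = -9025/4899113874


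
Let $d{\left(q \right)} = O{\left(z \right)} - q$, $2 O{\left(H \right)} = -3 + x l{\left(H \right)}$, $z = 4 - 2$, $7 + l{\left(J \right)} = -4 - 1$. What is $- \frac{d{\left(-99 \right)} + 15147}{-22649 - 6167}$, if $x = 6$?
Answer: $\frac{30417}{57632} \approx 0.52778$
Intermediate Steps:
$l{\left(J \right)} = -12$ ($l{\left(J \right)} = -7 - 5 = -12$)
$z = 2$ ($z = 4 - 2 = 2$)
$O{\left(H \right)} = - \frac{75}{2}$ ($O{\left(H \right)} = \frac{-3 + 6 \left(-12\right)}{2} = \frac{-3 - 72}{2} = \frac{1}{2} \left(-75\right) = - \frac{75}{2}$)
$d{\left(q \right)} = - \frac{75}{2} - q$
$- \frac{d{\left(-99 \right)} + 15147}{-22649 - 6167} = - \frac{\left(- \frac{75}{2} - -99\right) + 15147}{-22649 - 6167} = - \frac{\left(- \frac{75}{2} + 99\right) + 15147}{-28816} = - \frac{\left(\frac{123}{2} + 15147\right) \left(-1\right)}{28816} = - \frac{30417 \left(-1\right)}{2 \cdot 28816} = \left(-1\right) \left(- \frac{30417}{57632}\right) = \frac{30417}{57632}$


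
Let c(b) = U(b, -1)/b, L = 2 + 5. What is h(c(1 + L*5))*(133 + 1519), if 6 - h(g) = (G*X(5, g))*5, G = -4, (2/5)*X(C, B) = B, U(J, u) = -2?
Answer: 47908/9 ≈ 5323.1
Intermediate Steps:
X(C, B) = 5*B/2
L = 7
c(b) = -2/b
h(g) = 6 + 50*g (h(g) = 6 - (-10*g)*5 = 6 - (-50)*g = 6 + 50*g)
h(c(1 + L*5))*(133 + 1519) = (6 + 50*(-2/(1 + 7*5)))*(133 + 1519) = (6 + 50*(-2/(1 + 35)))*1652 = (6 + 50*(-2/36))*1652 = (6 + 50*(-2*1/36))*1652 = (6 + 50*(-1/18))*1652 = (6 - 25/9)*1652 = (29/9)*1652 = 47908/9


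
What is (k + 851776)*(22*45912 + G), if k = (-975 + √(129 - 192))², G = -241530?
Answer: 1385158032492 - 4495923900*I*√7 ≈ 1.3852e+12 - 1.1895e+10*I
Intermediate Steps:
k = (-975 + 3*I*√7)² (k = (-975 + √(-63))² = (-975 + 3*I*√7)² ≈ 9.5056e+5 - 1.548e+4*I)
(k + 851776)*(22*45912 + G) = ((950562 - 5850*I*√7) + 851776)*(22*45912 - 241530) = (1802338 - 5850*I*√7)*(1010064 - 241530) = (1802338 - 5850*I*√7)*768534 = 1385158032492 - 4495923900*I*√7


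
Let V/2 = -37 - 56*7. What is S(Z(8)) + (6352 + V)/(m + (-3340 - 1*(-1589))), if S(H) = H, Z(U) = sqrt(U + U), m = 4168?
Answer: 15162/2417 ≈ 6.2731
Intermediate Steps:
V = -858 (V = 2*(-37 - 56*7) = 2*(-37 - 392) = 2*(-429) = -858)
Z(U) = sqrt(2)*sqrt(U) (Z(U) = sqrt(2*U) = sqrt(2)*sqrt(U))
S(Z(8)) + (6352 + V)/(m + (-3340 - 1*(-1589))) = sqrt(2)*sqrt(8) + (6352 - 858)/(4168 + (-3340 - 1*(-1589))) = sqrt(2)*(2*sqrt(2)) + 5494/(4168 + (-3340 + 1589)) = 4 + 5494/(4168 - 1751) = 4 + 5494/2417 = 15162/2417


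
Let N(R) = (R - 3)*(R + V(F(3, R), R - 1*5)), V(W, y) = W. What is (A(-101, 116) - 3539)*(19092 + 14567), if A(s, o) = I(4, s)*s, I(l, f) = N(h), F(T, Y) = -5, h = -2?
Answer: -238103766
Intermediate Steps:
N(R) = (-5 + R)*(-3 + R) (N(R) = (R - 3)*(R - 5) = (-3 + R)*(-5 + R) = (-5 + R)*(-3 + R))
I(l, f) = 35 (I(l, f) = 15 + (-2)**2 - 8*(-2) = 15 + 4 + 16 = 35)
A(s, o) = 35*s
(A(-101, 116) - 3539)*(19092 + 14567) = (35*(-101) - 3539)*(19092 + 14567) = (-3535 - 3539)*33659 = -7074*33659 = -238103766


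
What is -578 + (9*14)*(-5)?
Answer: -1208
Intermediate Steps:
-578 + (9*14)*(-5) = -578 + 126*(-5) = -578 - 630 = -1208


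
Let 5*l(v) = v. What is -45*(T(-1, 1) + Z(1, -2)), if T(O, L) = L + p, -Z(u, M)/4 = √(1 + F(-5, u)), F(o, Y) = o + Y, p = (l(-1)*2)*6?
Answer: 63 + 180*I*√3 ≈ 63.0 + 311.77*I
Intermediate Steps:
l(v) = v/5
p = -12/5 (p = (((⅕)*(-1))*2)*6 = -⅕*2*6 = -⅖*6 = -12/5 ≈ -2.4000)
F(o, Y) = Y + o
Z(u, M) = -4*√(-4 + u) (Z(u, M) = -4*√(1 + (u - 5)) = -4*√(1 + (-5 + u)) = -4*√(-4 + u))
T(O, L) = -12/5 + L (T(O, L) = L - 12/5 = -12/5 + L)
-45*(T(-1, 1) + Z(1, -2)) = -45*((-12/5 + 1) - 4*√(-4 + 1)) = -45*(-7/5 - 4*I*√3) = 63 + 180*I*√3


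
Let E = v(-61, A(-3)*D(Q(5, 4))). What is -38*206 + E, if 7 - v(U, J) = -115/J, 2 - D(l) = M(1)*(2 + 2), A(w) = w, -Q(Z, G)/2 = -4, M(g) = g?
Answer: -46811/6 ≈ -7801.8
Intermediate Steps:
Q(Z, G) = 8 (Q(Z, G) = -2*(-4) = 8)
D(l) = -2 (D(l) = 2 - (2 + 2) = 2 - 4 = -2)
v(U, J) = 7 + 115/J (v(U, J) = 7 - (-115)/J = 7 + 115/J)
E = 157/6 (E = 7 + 115/((-3*(-2))) = 7 + 115/6 = 157/6 ≈ 26.167)
-38*206 + E = -38*206 + 157/6 = -7828 + 157/6 = -46811/6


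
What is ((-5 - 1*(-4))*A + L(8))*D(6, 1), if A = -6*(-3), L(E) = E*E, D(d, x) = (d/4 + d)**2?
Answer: 5175/2 ≈ 2587.5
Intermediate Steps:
D(d, x) = 25*d**2/16 (D(d, x) = (d*(1/4) + d)**2 = (d/4 + d)**2 = (5*d/4)**2 = 25*d**2/16)
L(E) = E**2
A = 18
((-5 - 1*(-4))*A + L(8))*D(6, 1) = ((-5 - 1*(-4))*18 + 8**2)*((25/16)*6**2) = ((-5 + 4)*18 + 64)*((25/16)*36) = (-1*18 + 64)*(225/4) = (-18 + 64)*(225/4) = 46*(225/4) = 5175/2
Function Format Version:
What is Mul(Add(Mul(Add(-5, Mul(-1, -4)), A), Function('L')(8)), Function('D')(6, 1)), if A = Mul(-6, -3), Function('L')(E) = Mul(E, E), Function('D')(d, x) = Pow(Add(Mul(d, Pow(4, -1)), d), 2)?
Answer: Rational(5175, 2) ≈ 2587.5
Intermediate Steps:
Function('D')(d, x) = Mul(Rational(25, 16), Pow(d, 2)) (Function('D')(d, x) = Pow(Add(Mul(d, Rational(1, 4)), d), 2) = Pow(Add(Mul(Rational(1, 4), d), d), 2) = Pow(Mul(Rational(5, 4), d), 2) = Mul(Rational(25, 16), Pow(d, 2)))
Function('L')(E) = Pow(E, 2)
A = 18
Mul(Add(Mul(Add(-5, Mul(-1, -4)), A), Function('L')(8)), Function('D')(6, 1)) = Mul(Add(Mul(Add(-5, Mul(-1, -4)), 18), Pow(8, 2)), Mul(Rational(25, 16), Pow(6, 2))) = Mul(Add(Mul(Add(-5, 4), 18), 64), Mul(Rational(25, 16), 36)) = Mul(Add(Mul(-1, 18), 64), Rational(225, 4)) = Mul(Add(-18, 64), Rational(225, 4)) = Mul(46, Rational(225, 4)) = Rational(5175, 2)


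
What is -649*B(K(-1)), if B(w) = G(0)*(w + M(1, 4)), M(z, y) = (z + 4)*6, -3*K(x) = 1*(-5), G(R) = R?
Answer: 0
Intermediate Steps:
K(x) = 5/3 (K(x) = -(-5)/3 = -1/3*(-5) = 5/3)
M(z, y) = 24 + 6*z (M(z, y) = (4 + z)*6 = 24 + 6*z)
B(w) = 0 (B(w) = 0*(w + (24 + 6*1)) = 0*(w + (24 + 6)) = 0*(w + 30) = 0*(30 + w) = 0)
-649*B(K(-1)) = -649*0 = 0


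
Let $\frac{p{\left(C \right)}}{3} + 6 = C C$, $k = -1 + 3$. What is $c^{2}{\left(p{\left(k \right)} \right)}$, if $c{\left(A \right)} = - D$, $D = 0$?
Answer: $0$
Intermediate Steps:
$k = 2$
$p{\left(C \right)} = -18 + 3 C^{2}$ ($p{\left(C \right)} = -18 + 3 C C = -18 + 3 C^{2}$)
$c{\left(A \right)} = 0$ ($c{\left(A \right)} = \left(-1\right) 0 = 0$)
$c^{2}{\left(p{\left(k \right)} \right)} = 0^{2} = 0$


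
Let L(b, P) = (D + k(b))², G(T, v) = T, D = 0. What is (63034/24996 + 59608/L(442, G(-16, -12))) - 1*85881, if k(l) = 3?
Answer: -2971600735/37494 ≈ -79255.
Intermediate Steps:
L(b, P) = 9 (L(b, P) = (0 + 3)² = 3² = 9)
(63034/24996 + 59608/L(442, G(-16, -12))) - 1*85881 = (63034/24996 + 59608/9) - 1*85881 = (63034*(1/24996) + 59608*(⅑)) - 85881 = (31517/12498 + 59608/9) - 85881 = 248421479/37494 - 85881 = -2971600735/37494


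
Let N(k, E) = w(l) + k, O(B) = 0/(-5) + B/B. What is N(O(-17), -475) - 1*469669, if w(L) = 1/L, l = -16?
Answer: -7514689/16 ≈ -4.6967e+5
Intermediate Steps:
O(B) = 1 (O(B) = 0*(-⅕) + 1 = 0 + 1 = 1)
N(k, E) = -1/16 + k (N(k, E) = 1/(-16) + k = -1/16 + k)
N(O(-17), -475) - 1*469669 = (-1/16 + 1) - 1*469669 = 15/16 - 469669 = -7514689/16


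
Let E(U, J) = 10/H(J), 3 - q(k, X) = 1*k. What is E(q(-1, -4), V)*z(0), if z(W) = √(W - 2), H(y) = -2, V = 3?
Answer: -5*I*√2 ≈ -7.0711*I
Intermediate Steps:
q(k, X) = 3 - k
E(U, J) = -5 (E(U, J) = 10/(-2) = 10*(-½) = -5)
z(W) = √(-2 + W)
E(q(-1, -4), V)*z(0) = -5*√(-2 + 0) = -5*I*√2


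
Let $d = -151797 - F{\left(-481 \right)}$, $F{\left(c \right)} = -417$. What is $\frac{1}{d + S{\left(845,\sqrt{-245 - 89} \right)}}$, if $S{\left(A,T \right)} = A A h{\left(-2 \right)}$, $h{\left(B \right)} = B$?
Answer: $- \frac{1}{1579430} \approx -6.3314 \cdot 10^{-7}$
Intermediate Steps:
$S{\left(A,T \right)} = - 2 A^{2}$ ($S{\left(A,T \right)} = A A \left(-2\right) = A^{2} \left(-2\right) = - 2 A^{2}$)
$d = -151380$ ($d = -151797 - -417 = -151797 + 417 = -151380$)
$\frac{1}{d + S{\left(845,\sqrt{-245 - 89} \right)}} = \frac{1}{-151380 - 2 \cdot 845^{2}} = \frac{1}{-151380 - 1428050} = \frac{1}{-1579430} = - \frac{1}{1579430}$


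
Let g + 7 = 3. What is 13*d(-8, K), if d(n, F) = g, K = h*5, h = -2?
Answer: -52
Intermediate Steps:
K = -10 (K = -2*5 = -10)
g = -4 (g = -7 + 3 = -4)
d(n, F) = -4
13*d(-8, K) = 13*(-4) = -52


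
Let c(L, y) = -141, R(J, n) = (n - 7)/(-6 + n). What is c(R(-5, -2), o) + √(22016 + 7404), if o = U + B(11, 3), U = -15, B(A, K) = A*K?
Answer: -141 + 2*√7355 ≈ 30.523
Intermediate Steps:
R(J, n) = (-7 + n)/(-6 + n)
o = 18 (o = -15 + 11*3 = -15 + 33 = 18)
c(R(-5, -2), o) + √(22016 + 7404) = -141 + √(22016 + 7404) = -141 + √29420 = -141 + 2*√7355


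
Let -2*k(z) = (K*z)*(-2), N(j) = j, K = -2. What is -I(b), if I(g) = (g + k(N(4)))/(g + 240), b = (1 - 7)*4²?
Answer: 13/18 ≈ 0.72222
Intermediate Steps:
b = -96 (b = -6*16 = -96)
k(z) = -2*z (k(z) = -(-2*z)*(-2)/2 = -2*z)
I(g) = (-8 + g)/(240 + g) (I(g) = (g - 2*4)/(g + 240) = (g - 8)/(240 + g) = (-8 + g)/(240 + g))
-I(b) = -(-8 - 96)/(240 - 96) = -(-104)/144 = -1*(-13/18) = 13/18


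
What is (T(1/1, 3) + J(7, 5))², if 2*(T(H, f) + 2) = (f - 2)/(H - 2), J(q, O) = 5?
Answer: 25/4 ≈ 6.2500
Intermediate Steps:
T(H, f) = -2 + (-2 + f)/(2*(-2 + H)) (T(H, f) = -2 + ((f - 2)/(H - 2))/2 = -2 + ((-2 + f)/(-2 + H))/2 = -2 + (-2 + f)/(2*(-2 + H)))
(T(1/1, 3) + J(7, 5))² = ((6 + 3 - 4/1)/(2*(-2 + 1/1)) + 5)² = ((6 + 3 - 4*1)/(2*(-2 + 1)) + 5)² = ((½)*(6 + 3 - 4)/(-1) + 5)² = ((½)*(-1)*5 + 5)² = (-5/2 + 5)² = (5/2)² = 25/4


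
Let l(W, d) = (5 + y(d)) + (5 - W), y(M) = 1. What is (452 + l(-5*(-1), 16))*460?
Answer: 210680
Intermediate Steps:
l(W, d) = 11 - W (l(W, d) = (5 + 1) + (5 - W) = 6 + (5 - W) = 11 - W)
(452 + l(-5*(-1), 16))*460 = (452 + (11 - (-5)*(-1)))*460 = (452 + (11 - 1*5))*460 = (452 + (11 - 5))*460 = (452 + 6)*460 = 458*460 = 210680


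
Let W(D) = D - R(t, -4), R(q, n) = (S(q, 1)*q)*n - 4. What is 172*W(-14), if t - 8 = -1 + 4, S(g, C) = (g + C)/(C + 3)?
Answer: 20984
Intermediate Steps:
S(g, C) = (C + g)/(3 + C)
t = 11 (t = 8 + (-1 + 4) = 8 + 3 = 11)
R(q, n) = -4 + n*q*(¼ + q/4) (R(q, n) = (((1 + q)/(3 + 1))*q)*n - 4 = (((1 + q)/4)*q)*n - 4 = ((¼ + q/4)*q)*n - 4 = (q*(¼ + q/4))*n - 4 = n*q*(¼ + q/4) - 4 = -4 + n*q*(¼ + q/4))
W(D) = 136 + D (W(D) = D - (-4 + (¼)*(-4)*11*(1 + 11)) = D - (-4 + (¼)*(-4)*11*12) = D - (-4 - 132) = D - 1*(-136) = D + 136 = 136 + D)
172*W(-14) = 172*(136 - 14) = 172*122 = 20984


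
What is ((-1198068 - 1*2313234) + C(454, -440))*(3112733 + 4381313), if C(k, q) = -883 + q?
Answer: -26323773330750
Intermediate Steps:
((-1198068 - 1*2313234) + C(454, -440))*(3112733 + 4381313) = ((-1198068 - 1*2313234) + (-883 - 440))*(3112733 + 4381313) = ((-1198068 - 2313234) - 1323)*7494046 = (-3511302 - 1323)*7494046 = -3512625*7494046 = -26323773330750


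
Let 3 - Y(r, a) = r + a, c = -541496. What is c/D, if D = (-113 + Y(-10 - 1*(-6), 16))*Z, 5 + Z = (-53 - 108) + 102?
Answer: -67687/976 ≈ -69.351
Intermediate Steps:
Z = -64 (Z = -5 + ((-53 - 108) + 102) = -5 + (-161 + 102) = -5 - 59 = -64)
Y(r, a) = 3 - a - r (Y(r, a) = 3 - (r + a) = 3 - (a + r) = 3 + (-a - r) = 3 - a - r)
D = 7808 (D = (-113 + (3 - 1*16 - (-10 - 1*(-6))))*(-64) = (-113 + (3 - 16 - (-10 + 6)))*(-64) = (-113 + (3 - 16 - 1*(-4)))*(-64) = (-113 + (3 - 16 + 4))*(-64) = (-113 - 9)*(-64) = -122*(-64) = 7808)
c/D = -541496/7808 = -541496*1/7808 = -67687/976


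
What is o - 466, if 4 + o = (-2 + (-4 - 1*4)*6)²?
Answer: 2030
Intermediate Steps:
o = 2496 (o = -4 + (-2 + (-4 - 1*4)*6)² = -4 + (-2 + (-4 - 4)*6)² = -4 + (-2 - 8*6)² = -4 + (-2 - 48)² = -4 + (-50)² = -4 + 2500 = 2496)
o - 466 = 2496 - 466 = 2030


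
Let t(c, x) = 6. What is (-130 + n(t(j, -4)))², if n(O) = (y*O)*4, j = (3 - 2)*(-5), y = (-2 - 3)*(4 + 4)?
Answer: 1188100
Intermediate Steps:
y = -40 (y = -5*8 = -40)
j = -5 (j = 1*(-5) = -5)
n(O) = -160*O (n(O) = -40*O*4 = -160*O)
(-130 + n(t(j, -4)))² = (-130 - 160*6)² = (-130 - 960)² = (-1090)² = 1188100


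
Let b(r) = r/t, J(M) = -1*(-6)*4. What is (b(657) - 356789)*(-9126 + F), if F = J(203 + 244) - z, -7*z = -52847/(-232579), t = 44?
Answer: 232621460595829981/71634332 ≈ 3.2473e+9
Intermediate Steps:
J(M) = 24 (J(M) = 6*4 = 24)
z = -52847/1628053 (z = -(-52847)/(7*(-232579)) = -(-52847)*(-1)/(7*232579) = -1/7*52847/232579 = -52847/1628053 ≈ -0.032460)
b(r) = r/44
F = 39126119/1628053 (F = 24 - 1*(-52847/1628053) = 24 + 52847/1628053 = 39126119/1628053 ≈ 24.032)
(b(657) - 356789)*(-9126 + F) = ((1/44)*657 - 356789)*(-9126 + 39126119/1628053) = (657/44 - 356789)*(-14818485559/1628053) = -15698059/44*(-14818485559/1628053) = 232621460595829981/71634332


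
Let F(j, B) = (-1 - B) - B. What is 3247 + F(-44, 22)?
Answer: 3202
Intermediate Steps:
F(j, B) = -1 - 2*B
3247 + F(-44, 22) = 3247 + (-1 - 2*22) = 3247 + (-1 - 44) = 3247 - 45 = 3202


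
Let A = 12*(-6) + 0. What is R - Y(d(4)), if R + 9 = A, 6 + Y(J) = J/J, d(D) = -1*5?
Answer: -76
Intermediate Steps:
d(D) = -5
Y(J) = -5 (Y(J) = -6 + J/J = -6 + 1 = -5)
A = -72 (A = -72 + 0 = -72)
R = -81 (R = -9 - 72 = -81)
R - Y(d(4)) = -81 - 1*(-5) = -81 + 5 = -76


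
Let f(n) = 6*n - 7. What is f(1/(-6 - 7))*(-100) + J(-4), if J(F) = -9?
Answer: 9583/13 ≈ 737.15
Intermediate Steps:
f(n) = -7 + 6*n
f(1/(-6 - 7))*(-100) + J(-4) = (-7 + 6/(-6 - 7))*(-100) - 9 = (-7 + 6/(-13))*(-100) - 9 = (-7 + 6*(-1/13))*(-100) - 9 = (-7 - 6/13)*(-100) - 9 = -97/13*(-100) - 9 = 9700/13 - 9 = 9583/13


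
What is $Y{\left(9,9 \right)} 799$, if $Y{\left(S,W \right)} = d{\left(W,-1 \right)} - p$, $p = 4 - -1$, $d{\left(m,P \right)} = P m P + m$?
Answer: $10387$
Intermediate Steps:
$d{\left(m,P \right)} = m + m P^{2}$ ($d{\left(m,P \right)} = m P^{2} + m = m + m P^{2}$)
$p = 5$ ($p = 4 + 1 = 5$)
$Y{\left(S,W \right)} = -5 + 2 W$ ($Y{\left(S,W \right)} = W \left(1 + \left(-1\right)^{2}\right) - 5 = W \left(1 + 1\right) - 5 = W 2 - 5 = 2 W - 5 = -5 + 2 W$)
$Y{\left(9,9 \right)} 799 = \left(-5 + 2 \cdot 9\right) 799 = \left(-5 + 18\right) 799 = 13 \cdot 799 = 10387$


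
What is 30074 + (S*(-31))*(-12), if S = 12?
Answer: 34538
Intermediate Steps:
30074 + (S*(-31))*(-12) = 30074 + (12*(-31))*(-12) = 30074 - 372*(-12) = 30074 + 4464 = 34538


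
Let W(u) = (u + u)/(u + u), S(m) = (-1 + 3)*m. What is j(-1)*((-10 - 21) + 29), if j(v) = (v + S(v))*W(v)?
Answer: 6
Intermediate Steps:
S(m) = 2*m
W(u) = 1 (W(u) = (2*u)/((2*u)) = (2*u)*(1/(2*u)) = 1)
j(v) = 3*v (j(v) = (v + 2*v)*1 = (3*v)*1 = 3*v)
j(-1)*((-10 - 21) + 29) = (3*(-1))*((-10 - 21) + 29) = -3*(-31 + 29) = -3*(-2) = 6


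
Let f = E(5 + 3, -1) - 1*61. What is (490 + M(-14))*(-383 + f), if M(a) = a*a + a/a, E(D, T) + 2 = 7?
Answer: -301593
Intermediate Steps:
E(D, T) = 5 (E(D, T) = -2 + 7 = 5)
f = -56 (f = 5 - 1*61 = 5 - 61 = -56)
M(a) = 1 + a² (M(a) = a² + 1 = 1 + a²)
(490 + M(-14))*(-383 + f) = (490 + (1 + (-14)²))*(-383 - 56) = (490 + (1 + 196))*(-439) = (490 + 197)*(-439) = 687*(-439) = -301593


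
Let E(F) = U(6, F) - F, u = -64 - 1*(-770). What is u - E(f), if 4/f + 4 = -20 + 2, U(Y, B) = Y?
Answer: 7698/11 ≈ 699.82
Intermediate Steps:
u = 706 (u = -64 + 770 = 706)
f = -2/11 (f = 4/(-4 + (-20 + 2)) = 4/(-4 - 18) = 4/(-22) = 4*(-1/22) = -2/11 ≈ -0.18182)
E(F) = 6 - F
u - E(f) = 706 - (6 - 1*(-2/11)) = 706 - (6 + 2/11) = 706 - 1*68/11 = 706 - 68/11 = 7698/11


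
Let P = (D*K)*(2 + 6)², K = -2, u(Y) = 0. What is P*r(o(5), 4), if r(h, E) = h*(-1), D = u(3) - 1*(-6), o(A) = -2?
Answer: -1536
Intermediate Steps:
D = 6 (D = 0 - 1*(-6) = 0 + 6 = 6)
P = -768 (P = (6*(-2))*(2 + 6)² = -12*8² = -12*64 = -768)
r(h, E) = -h
P*r(o(5), 4) = -(-768)*(-2) = -768*2 = -1536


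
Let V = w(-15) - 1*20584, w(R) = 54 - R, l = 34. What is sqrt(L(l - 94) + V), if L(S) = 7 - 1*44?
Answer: 2*I*sqrt(5138) ≈ 143.36*I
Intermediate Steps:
L(S) = -37 (L(S) = 7 - 44 = -37)
V = -20515 (V = (54 - 1*(-15)) - 1*20584 = (54 + 15) - 20584 = 69 - 20584 = -20515)
sqrt(L(l - 94) + V) = sqrt(-37 - 20515) = sqrt(-20552) = 2*I*sqrt(5138)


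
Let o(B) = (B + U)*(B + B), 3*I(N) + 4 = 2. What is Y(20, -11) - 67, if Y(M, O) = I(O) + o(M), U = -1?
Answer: 2077/3 ≈ 692.33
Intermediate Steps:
I(N) = -⅔ (I(N) = -4/3 + (⅓)*2 = -4/3 + ⅔ = -⅔)
o(B) = 2*B*(-1 + B) (o(B) = (B - 1)*(B + B) = (-1 + B)*(2*B) = 2*B*(-1 + B))
Y(M, O) = -⅔ + 2*M*(-1 + M)
Y(20, -11) - 67 = (-⅔ + 2*20*(-1 + 20)) - 67 = (-⅔ + 2*20*19) - 67 = (-⅔ + 760) - 67 = 2278/3 - 67 = 2077/3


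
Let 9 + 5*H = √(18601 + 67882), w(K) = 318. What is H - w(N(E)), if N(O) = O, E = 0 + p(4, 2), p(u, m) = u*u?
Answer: -1599/5 + √86483/5 ≈ -260.98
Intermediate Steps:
p(u, m) = u²
E = 16 (E = 0 + 4² = 0 + 16 = 16)
H = -9/5 + √86483/5 (H = -9/5 + √(18601 + 67882)/5 = -9/5 + √86483/5 ≈ 57.016)
H - w(N(E)) = (-9/5 + √86483/5) - 1*318 = (-9/5 + √86483/5) - 318 = -1599/5 + √86483/5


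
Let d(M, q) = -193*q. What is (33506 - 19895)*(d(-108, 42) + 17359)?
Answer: 125942583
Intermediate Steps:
(33506 - 19895)*(d(-108, 42) + 17359) = (33506 - 19895)*(-193*42 + 17359) = 13611*(-8106 + 17359) = 13611*9253 = 125942583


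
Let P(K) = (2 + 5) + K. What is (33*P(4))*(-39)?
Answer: -14157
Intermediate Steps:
P(K) = 7 + K
(33*P(4))*(-39) = (33*(7 + 4))*(-39) = (33*11)*(-39) = 363*(-39) = -14157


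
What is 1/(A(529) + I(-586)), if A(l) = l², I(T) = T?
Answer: 1/279255 ≈ 3.5810e-6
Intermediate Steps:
1/(A(529) + I(-586)) = 1/(529² - 586) = 1/(279841 - 586) = 1/279255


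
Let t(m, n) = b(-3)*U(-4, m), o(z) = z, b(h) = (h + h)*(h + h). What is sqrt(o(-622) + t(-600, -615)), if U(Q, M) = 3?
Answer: I*sqrt(514) ≈ 22.672*I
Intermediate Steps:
b(h) = 4*h**2 (b(h) = (2*h)*(2*h) = 4*h**2)
t(m, n) = 108 (t(m, n) = (4*(-3)**2)*3 = (4*9)*3 = 36*3 = 108)
sqrt(o(-622) + t(-600, -615)) = sqrt(-622 + 108) = sqrt(-514) = I*sqrt(514)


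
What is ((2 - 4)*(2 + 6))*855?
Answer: -13680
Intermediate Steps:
((2 - 4)*(2 + 6))*855 = -2*8*855 = -16*855 = -13680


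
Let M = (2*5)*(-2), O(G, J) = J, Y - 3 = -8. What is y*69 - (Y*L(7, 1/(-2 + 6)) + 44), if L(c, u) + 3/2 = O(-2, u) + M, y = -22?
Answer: -6673/4 ≈ -1668.3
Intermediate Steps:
Y = -5 (Y = 3 - 8 = -5)
M = -20 (M = 10*(-2) = -20)
L(c, u) = -43/2 + u (L(c, u) = -3/2 + (u - 20) = -3/2 + (-20 + u) = -43/2 + u)
y*69 - (Y*L(7, 1/(-2 + 6)) + 44) = -22*69 - (-5*(-43/2 + 1/(-2 + 6)) + 44) = -1518 - (-5*(-43/2 + 1/4) + 44) = -1518 - (-5*(-43/2 + ¼) + 44) = -1518 - (-5*(-85/4) + 44) = -1518 - (425/4 + 44) = -1518 - 1*601/4 = -1518 - 601/4 = -6673/4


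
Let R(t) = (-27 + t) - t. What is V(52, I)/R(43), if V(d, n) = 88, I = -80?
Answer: -88/27 ≈ -3.2593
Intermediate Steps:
R(t) = -27
V(52, I)/R(43) = 88/(-27) = 88*(-1/27) = -88/27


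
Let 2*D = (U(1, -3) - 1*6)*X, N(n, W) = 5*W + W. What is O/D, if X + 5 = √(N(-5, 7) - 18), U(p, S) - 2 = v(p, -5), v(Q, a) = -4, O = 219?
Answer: 1095/4 + 219*√6/2 ≈ 541.97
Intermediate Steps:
U(p, S) = -2 (U(p, S) = 2 - 4 = -2)
N(n, W) = 6*W
X = -5 + 2*√6 (X = -5 + √(6*7 - 18) = -5 + √(42 - 18) = -5 + √24 = -5 + 2*√6 ≈ -0.10102)
D = 20 - 8*√6 (D = ((-2 - 1*6)*(-5 + 2*√6))/2 = ((-2 - 6)*(-5 + 2*√6))/2 = (-8*(-5 + 2*√6))/2 = (40 - 16*√6)/2 = 20 - 8*√6 ≈ 0.40408)
O/D = 219/(20 - 8*√6)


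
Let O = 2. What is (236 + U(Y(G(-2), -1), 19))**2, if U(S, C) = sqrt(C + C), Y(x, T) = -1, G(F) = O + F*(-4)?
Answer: (236 + sqrt(38))**2 ≈ 58644.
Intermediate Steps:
G(F) = 2 - 4*F (G(F) = 2 + F*(-4) = 2 - 4*F)
U(S, C) = sqrt(2)*sqrt(C) (U(S, C) = sqrt(2*C) = sqrt(2)*sqrt(C))
(236 + U(Y(G(-2), -1), 19))**2 = (236 + sqrt(2)*sqrt(19))**2 = (236 + sqrt(38))**2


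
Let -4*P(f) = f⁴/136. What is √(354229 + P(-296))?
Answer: 3*I*√441755795/17 ≈ 3709.1*I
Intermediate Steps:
P(f) = -f⁴/544 (P(f) = -f⁴/(4*136) = -f⁴/544)
√(354229 + P(-296)) = √(354229 - 1/544*(-296)⁴) = √(354229 - 1/544*7676563456) = √(354229 - 239892608/17) = √(-233870715/17) = 3*I*√441755795/17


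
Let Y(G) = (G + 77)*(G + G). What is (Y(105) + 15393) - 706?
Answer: 52907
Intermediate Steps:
Y(G) = 2*G*(77 + G) (Y(G) = (77 + G)*(2*G) = 2*G*(77 + G))
(Y(105) + 15393) - 706 = (2*105*(77 + 105) + 15393) - 706 = (2*105*182 + 15393) - 706 = (38220 + 15393) - 706 = 53613 - 706 = 52907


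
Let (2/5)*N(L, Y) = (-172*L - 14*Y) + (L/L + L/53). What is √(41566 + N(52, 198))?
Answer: √137988786/106 ≈ 110.82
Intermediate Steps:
N(L, Y) = 5/2 - 35*Y - 45575*L/106 (N(L, Y) = 5*((-172*L - 14*Y) + (L/L + L/53))/2 = 5*((-172*L - 14*Y) + (1 + L*(1/53)))/2 = 5*((-172*L - 14*Y) + (1 + L/53))/2 = 5*(1 - 14*Y - 9115*L/53)/2 = 5/2 - 35*Y - 45575*L/106)
√(41566 + N(52, 198)) = √(41566 + (5/2 - 35*198 - 45575/106*52)) = √(41566 + (5/2 - 6930 - 1184950/53)) = √(41566 - 3104215/106) = √(1301781/106) = √137988786/106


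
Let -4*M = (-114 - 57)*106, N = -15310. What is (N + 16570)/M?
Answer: 280/1007 ≈ 0.27805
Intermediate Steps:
M = 9063/2 (M = -(-114 - 57)*106/4 = -(-171)*106/4 = -1/4*(-18126) = 9063/2 ≈ 4531.5)
(N + 16570)/M = (-15310 + 16570)/(9063/2) = 1260*(2/9063) = 280/1007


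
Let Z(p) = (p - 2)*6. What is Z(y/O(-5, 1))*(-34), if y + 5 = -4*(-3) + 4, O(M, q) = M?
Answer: 4284/5 ≈ 856.80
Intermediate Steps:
y = 11 (y = -5 + (-4*(-3) + 4) = -5 + (12 + 4) = -5 + 16 = 11)
Z(p) = -12 + 6*p (Z(p) = (-2 + p)*6 = -12 + 6*p)
Z(y/O(-5, 1))*(-34) = (-12 + 6*(11/(-5)))*(-34) = (-12 + 6*(11*(-⅕)))*(-34) = (-12 + 6*(-11/5))*(-34) = (-12 - 66/5)*(-34) = -126/5*(-34) = 4284/5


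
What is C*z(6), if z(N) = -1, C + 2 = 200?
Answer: -198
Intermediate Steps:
C = 198 (C = -2 + 200 = 198)
C*z(6) = 198*(-1) = -198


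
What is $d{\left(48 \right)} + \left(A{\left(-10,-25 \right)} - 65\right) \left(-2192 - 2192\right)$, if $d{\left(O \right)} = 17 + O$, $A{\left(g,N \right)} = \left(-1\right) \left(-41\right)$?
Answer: $105281$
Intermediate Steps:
$A{\left(g,N \right)} = 41$
$d{\left(48 \right)} + \left(A{\left(-10,-25 \right)} - 65\right) \left(-2192 - 2192\right) = \left(17 + 48\right) + \left(41 - 65\right) \left(-2192 - 2192\right) = 65 - -105216 = 65 + 105216 = 105281$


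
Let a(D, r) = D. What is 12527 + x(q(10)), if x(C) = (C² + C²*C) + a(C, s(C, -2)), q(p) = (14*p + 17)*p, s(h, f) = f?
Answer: 3872371997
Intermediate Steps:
q(p) = p*(17 + 14*p) (q(p) = (17 + 14*p)*p = p*(17 + 14*p))
x(C) = C + C² + C³ (x(C) = (C² + C²*C) + C = (C² + C³) + C = C + C² + C³)
12527 + x(q(10)) = 12527 + (10*(17 + 14*10))*(1 + 10*(17 + 14*10) + (10*(17 + 14*10))²) = 12527 + (10*(17 + 140))*(1 + 10*(17 + 140) + (10*(17 + 140))²) = 12527 + (10*157)*(1 + 10*157 + (10*157)²) = 12527 + 1570*(1 + 1570 + 1570²) = 12527 + 1570*(1 + 1570 + 2464900) = 12527 + 1570*2466471 = 12527 + 3872359470 = 3872371997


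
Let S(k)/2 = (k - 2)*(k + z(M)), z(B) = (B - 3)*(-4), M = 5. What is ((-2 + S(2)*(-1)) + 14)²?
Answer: 144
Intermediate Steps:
z(B) = 12 - 4*B (z(B) = (-3 + B)*(-4) = 12 - 4*B)
S(k) = 2*(-8 + k)*(-2 + k) (S(k) = 2*((k - 2)*(k + (12 - 4*5))) = 2*((-2 + k)*(k + (12 - 20))) = 2*((-2 + k)*(k - 8)) = 2*((-2 + k)*(-8 + k)) = 2*((-8 + k)*(-2 + k)) = 2*(-8 + k)*(-2 + k))
((-2 + S(2)*(-1)) + 14)² = ((-2 + (32 - 20*2 + 2*2²)*(-1)) + 14)² = ((-2 + (32 - 40 + 2*4)*(-1)) + 14)² = ((-2 + (32 - 40 + 8)*(-1)) + 14)² = ((-2 + 0*(-1)) + 14)² = ((-2 + 0) + 14)² = (-2 + 14)² = 12² = 144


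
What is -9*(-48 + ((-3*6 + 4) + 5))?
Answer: 513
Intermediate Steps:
-9*(-48 + ((-3*6 + 4) + 5)) = -9*(-48 + ((-18 + 4) + 5)) = -9*(-48 + (-14 + 5)) = -9*(-48 - 9) = -9*(-57) = 513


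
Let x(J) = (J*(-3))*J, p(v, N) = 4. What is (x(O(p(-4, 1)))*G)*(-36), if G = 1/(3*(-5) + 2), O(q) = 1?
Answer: -108/13 ≈ -8.3077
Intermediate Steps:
x(J) = -3*J**2 (x(J) = (-3*J)*J = -3*J**2)
G = -1/13 (G = 1/(-15 + 2) = 1/(-13) = -1/13 ≈ -0.076923)
(x(O(p(-4, 1)))*G)*(-36) = (-3*1**2*(-1/13))*(-36) = (-3*1*(-1/13))*(-36) = -3*(-1/13)*(-36) = (3/13)*(-36) = -108/13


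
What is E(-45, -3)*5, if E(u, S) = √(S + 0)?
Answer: 5*I*√3 ≈ 8.6602*I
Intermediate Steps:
E(u, S) = √S
E(-45, -3)*5 = √(-3)*5 = (I*√3)*5 = 5*I*√3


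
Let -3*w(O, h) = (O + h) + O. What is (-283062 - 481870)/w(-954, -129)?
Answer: -109276/97 ≈ -1126.6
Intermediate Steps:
w(O, h) = -2*O/3 - h/3 (w(O, h) = -((O + h) + O)/3 = -(h + 2*O)/3 = -2*O/3 - h/3)
(-283062 - 481870)/w(-954, -129) = (-283062 - 481870)/(-⅔*(-954) - ⅓*(-129)) = -764932/(636 + 43) = -764932/679 = -764932*1/679 = -109276/97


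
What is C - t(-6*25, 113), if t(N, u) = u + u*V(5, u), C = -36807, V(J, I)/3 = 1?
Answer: -37259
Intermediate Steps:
V(J, I) = 3 (V(J, I) = 3*1 = 3)
t(N, u) = 4*u (t(N, u) = u + u*3 = u + 3*u = 4*u)
C - t(-6*25, 113) = -36807 - 4*113 = -36807 - 1*452 = -36807 - 452 = -37259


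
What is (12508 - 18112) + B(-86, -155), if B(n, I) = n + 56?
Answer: -5634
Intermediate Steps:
B(n, I) = 56 + n
(12508 - 18112) + B(-86, -155) = (12508 - 18112) + (56 - 86) = -5604 - 30 = -5634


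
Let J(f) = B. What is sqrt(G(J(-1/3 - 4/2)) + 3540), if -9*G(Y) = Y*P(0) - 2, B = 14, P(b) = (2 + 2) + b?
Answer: sqrt(3534) ≈ 59.447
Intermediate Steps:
P(b) = 4 + b
J(f) = 14
G(Y) = 2/9 - 4*Y/9 (G(Y) = -(Y*(4 + 0) - 2)/9 = -(Y*4 - 2)/9 = -(4*Y - 2)/9 = -(-2 + 4*Y)/9 = 2/9 - 4*Y/9)
sqrt(G(J(-1/3 - 4/2)) + 3540) = sqrt((2/9 - 4/9*14) + 3540) = sqrt((2/9 - 56/9) + 3540) = sqrt(-6 + 3540) = sqrt(3534)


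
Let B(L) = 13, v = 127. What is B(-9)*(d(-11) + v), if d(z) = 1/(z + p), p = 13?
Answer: 3315/2 ≈ 1657.5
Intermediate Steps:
d(z) = 1/(13 + z) (d(z) = 1/(z + 13) = 1/(13 + z))
B(-9)*(d(-11) + v) = 13*(1/(13 - 11) + 127) = 13*(1/2 + 127) = 13*(½ + 127) = 13*(255/2) = 3315/2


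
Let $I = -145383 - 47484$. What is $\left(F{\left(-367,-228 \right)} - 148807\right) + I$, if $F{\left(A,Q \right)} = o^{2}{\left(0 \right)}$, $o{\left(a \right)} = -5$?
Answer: $-341649$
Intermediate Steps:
$I = -192867$ ($I = -145383 - 47484 = -192867$)
$F{\left(A,Q \right)} = 25$ ($F{\left(A,Q \right)} = \left(-5\right)^{2} = 25$)
$\left(F{\left(-367,-228 \right)} - 148807\right) + I = \left(25 - 148807\right) - 192867 = -148782 - 192867 = -341649$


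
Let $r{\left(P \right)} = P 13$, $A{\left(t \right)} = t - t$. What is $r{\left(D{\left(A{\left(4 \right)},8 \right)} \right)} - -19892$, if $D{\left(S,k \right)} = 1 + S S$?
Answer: $19905$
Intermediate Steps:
$A{\left(t \right)} = 0$
$D{\left(S,k \right)} = 1 + S^{2}$
$r{\left(P \right)} = 13 P$
$r{\left(D{\left(A{\left(4 \right)},8 \right)} \right)} - -19892 = 13 \left(1 + 0^{2}\right) - -19892 = 13 \left(1 + 0\right) + 19892 = 13 \cdot 1 + 19892 = 13 + 19892 = 19905$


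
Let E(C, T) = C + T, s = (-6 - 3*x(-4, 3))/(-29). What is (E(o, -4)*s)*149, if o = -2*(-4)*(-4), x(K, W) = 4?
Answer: -96552/29 ≈ -3329.4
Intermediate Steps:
o = -32 (o = 8*(-4) = -32)
s = 18/29 (s = (-6 - 3*4)/(-29) = (-6 - 12)*(-1/29) = -18*(-1/29) = 18/29 ≈ 0.62069)
(E(o, -4)*s)*149 = ((-32 - 4)*(18/29))*149 = -36*18/29*149 = -648/29*149 = -96552/29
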